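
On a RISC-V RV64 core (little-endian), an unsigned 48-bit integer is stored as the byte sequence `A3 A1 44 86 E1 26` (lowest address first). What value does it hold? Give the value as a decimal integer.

42750062141859

In little-endian order the low byte comes first in memory.
Reassemble most-significant byte first: 26 E1 86 44 A1 A3 → 0x26E18644A1A3.
0x26E18644A1A3 = 42750062141859.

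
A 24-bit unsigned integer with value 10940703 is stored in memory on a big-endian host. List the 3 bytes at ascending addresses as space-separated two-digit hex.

A6 F1 1F

10940703 in hexadecimal, padded to 24 bits, is 0xA6F11F.
Split into bytes (most-significant first): A6 F1 1F.
In big-endian order the high byte comes first in memory.
So the memory order matches the most-significant-first order: A6 F1 1F.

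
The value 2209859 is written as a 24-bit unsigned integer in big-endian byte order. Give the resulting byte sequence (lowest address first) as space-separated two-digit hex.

2209859 in hexadecimal, padded to 24 bits, is 0x21B843.
Split into bytes (most-significant first): 21 B8 43.
In big-endian order the high byte comes first in memory.
So the memory order matches the most-significant-first order: 21 B8 43.

21 B8 43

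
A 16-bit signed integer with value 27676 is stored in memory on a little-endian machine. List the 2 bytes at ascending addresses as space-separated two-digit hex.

1C 6C

27676 in hexadecimal, padded to 16 bits, is 0x6C1C.
Split into bytes (most-significant first): 6C 1C.
Little-endian stores the least-significant byte at the lowest address.
So at ascending addresses the bytes are 1C 6C.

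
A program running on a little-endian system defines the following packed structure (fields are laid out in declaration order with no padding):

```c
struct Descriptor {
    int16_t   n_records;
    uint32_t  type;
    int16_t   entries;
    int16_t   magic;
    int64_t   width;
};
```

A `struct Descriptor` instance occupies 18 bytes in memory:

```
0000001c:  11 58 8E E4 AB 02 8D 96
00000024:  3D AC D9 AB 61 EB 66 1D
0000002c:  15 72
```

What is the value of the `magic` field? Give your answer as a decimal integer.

-21443

`magic` follows `n_records` (2 B), `type` (4 B), `entries` (2 B), so it starts at offset 2 + 4 + 2 = 8 and occupies 2 bytes.
Bytes at offsets 8..9: 3D AC.
Little-endian: lowest address holds the least-significant byte.
Reassemble most-significant byte first: AC 3D → 0xAC3D.
Top bit is set, so as a signed 16-bit value this is 0xAC3D − 2^16 = -21443.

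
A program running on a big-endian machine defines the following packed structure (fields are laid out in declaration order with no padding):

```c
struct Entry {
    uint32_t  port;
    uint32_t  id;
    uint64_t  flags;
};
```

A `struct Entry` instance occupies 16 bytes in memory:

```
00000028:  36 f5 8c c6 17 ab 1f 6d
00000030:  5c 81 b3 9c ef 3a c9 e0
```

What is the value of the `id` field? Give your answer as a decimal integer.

397090669

`id` follows `port` (4 bytes), so it starts at byte offset 4 and occupies 4 bytes.
Bytes at offsets 4..7: 17 AB 1F 6D.
In big-endian order the high byte comes first in memory.
The bytes are already most-significant first: 0x17AB1F6D.
0x17AB1F6D = 397090669.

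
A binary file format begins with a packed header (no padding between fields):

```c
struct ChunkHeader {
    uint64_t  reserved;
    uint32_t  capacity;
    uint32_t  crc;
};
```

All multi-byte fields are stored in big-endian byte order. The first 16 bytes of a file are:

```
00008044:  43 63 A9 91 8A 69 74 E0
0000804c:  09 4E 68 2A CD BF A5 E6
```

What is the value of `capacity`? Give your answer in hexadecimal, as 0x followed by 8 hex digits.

`capacity` follows `reserved` (8 bytes), so it starts at byte offset 8 and occupies 4 bytes.
Bytes at offsets 8..11: 09 4E 68 2A.
Big-endian stores the most-significant byte at the lowest address.
The bytes are already most-significant first: 0x094E682A.

0x094E682A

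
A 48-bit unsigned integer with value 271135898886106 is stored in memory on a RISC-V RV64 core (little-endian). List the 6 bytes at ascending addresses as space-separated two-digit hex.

271135898886106 in hexadecimal, padded to 48 bits, is 0xF698BEF05FDA.
Split into bytes (most-significant first): F6 98 BE F0 5F DA.
In little-endian order the low byte comes first in memory.
So at ascending addresses the bytes are DA 5F F0 BE 98 F6.

DA 5F F0 BE 98 F6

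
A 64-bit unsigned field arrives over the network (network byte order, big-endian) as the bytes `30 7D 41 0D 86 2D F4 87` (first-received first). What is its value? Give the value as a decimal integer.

Big-endian stores the most-significant byte at the lowest address.
The bytes are already most-significant first: 0x307D410D862DF487.
0x307D410D862DF487 = 3494020412250911879.

3494020412250911879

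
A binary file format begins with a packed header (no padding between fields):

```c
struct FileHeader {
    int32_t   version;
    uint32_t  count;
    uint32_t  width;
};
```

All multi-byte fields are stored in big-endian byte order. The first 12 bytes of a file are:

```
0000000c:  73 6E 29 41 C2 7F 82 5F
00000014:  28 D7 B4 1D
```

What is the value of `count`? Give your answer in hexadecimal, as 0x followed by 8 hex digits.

`count` follows `version` (4 bytes), so it starts at byte offset 4 and occupies 4 bytes.
Bytes at offsets 4..7: C2 7F 82 5F.
Big-endian: lowest address holds the most-significant byte.
The bytes are already most-significant first: 0xC27F825F.

0xC27F825F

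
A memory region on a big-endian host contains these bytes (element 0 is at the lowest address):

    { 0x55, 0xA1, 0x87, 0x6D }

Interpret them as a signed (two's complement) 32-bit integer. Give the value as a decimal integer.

1436649325

Big-endian: lowest address holds the most-significant byte.
The bytes are already most-significant first: 0x55A1876D.
0x55A1876D = 1436649325.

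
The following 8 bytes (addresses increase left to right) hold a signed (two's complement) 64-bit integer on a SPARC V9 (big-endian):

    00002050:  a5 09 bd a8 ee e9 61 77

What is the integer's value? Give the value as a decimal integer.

-6554499249400618633

Big-endian: lowest address holds the most-significant byte.
The bytes are already most-significant first: 0xA509BDA8EEE96177.
Top bit is set, so as a signed 64-bit value this is 0xA509BDA8EEE96177 − 2^64 = -6554499249400618633.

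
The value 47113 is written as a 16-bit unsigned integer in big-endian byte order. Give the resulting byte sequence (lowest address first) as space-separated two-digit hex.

B8 09

47113 in hexadecimal, padded to 16 bits, is 0xB809.
Split into bytes (most-significant first): B8 09.
Big-endian stores the most-significant byte at the lowest address.
So the memory order matches the most-significant-first order: B8 09.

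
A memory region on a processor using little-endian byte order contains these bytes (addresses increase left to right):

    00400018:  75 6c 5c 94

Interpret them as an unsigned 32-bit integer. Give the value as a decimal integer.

Little-endian: lowest address holds the least-significant byte.
Reassemble most-significant byte first: 94 5C 6C 75 → 0x945C6C75.
0x945C6C75 = 2489085045.

2489085045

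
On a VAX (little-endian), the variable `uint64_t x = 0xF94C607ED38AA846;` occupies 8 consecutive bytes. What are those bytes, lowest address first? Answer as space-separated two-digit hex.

Split into bytes (most-significant first): F9 4C 60 7E D3 8A A8 46.
Little-endian: lowest address holds the least-significant byte.
So at ascending addresses the bytes are 46 A8 8A D3 7E 60 4C F9.

46 A8 8A D3 7E 60 4C F9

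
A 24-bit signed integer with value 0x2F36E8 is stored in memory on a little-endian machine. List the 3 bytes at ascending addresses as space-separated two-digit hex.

Split into bytes (most-significant first): 2F 36 E8.
In little-endian order the low byte comes first in memory.
So at ascending addresses the bytes are E8 36 2F.

E8 36 2F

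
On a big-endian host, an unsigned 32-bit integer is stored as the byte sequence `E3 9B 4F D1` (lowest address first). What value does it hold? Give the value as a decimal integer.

Big-endian stores the most-significant byte at the lowest address.
The bytes are already most-significant first: 0xE39B4FD1.
0xE39B4FD1 = 3818606545.

3818606545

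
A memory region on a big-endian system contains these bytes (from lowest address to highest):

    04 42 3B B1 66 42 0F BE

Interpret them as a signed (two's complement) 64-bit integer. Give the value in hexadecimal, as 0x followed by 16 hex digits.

0x04423BB166420FBE

Big-endian stores the most-significant byte at the lowest address.
The bytes are already most-significant first: 0x04423BB166420FBE.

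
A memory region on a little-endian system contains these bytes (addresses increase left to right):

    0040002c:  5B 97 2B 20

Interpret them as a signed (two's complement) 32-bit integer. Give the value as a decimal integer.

Little-endian stores the least-significant byte at the lowest address.
Reassemble most-significant byte first: 20 2B 97 5B → 0x202B975B.
0x202B975B = 539727707.

539727707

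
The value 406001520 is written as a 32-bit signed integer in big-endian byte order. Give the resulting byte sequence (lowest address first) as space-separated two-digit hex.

18 33 17 70

406001520 in hexadecimal, padded to 32 bits, is 0x18331770.
Split into bytes (most-significant first): 18 33 17 70.
In big-endian order the high byte comes first in memory.
So the memory order matches the most-significant-first order: 18 33 17 70.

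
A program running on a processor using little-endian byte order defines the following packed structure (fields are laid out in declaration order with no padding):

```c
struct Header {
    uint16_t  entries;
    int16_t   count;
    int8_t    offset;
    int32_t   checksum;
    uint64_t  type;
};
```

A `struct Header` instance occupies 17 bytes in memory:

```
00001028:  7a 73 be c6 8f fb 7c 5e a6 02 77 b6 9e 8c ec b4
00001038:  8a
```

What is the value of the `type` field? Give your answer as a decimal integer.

9994873561744307970

`type` follows `entries` (2 B), `count` (2 B), `offset` (1 B), `checksum` (4 B), so it starts at offset 2 + 2 + 1 + 4 = 9 and occupies 8 bytes.
Bytes at offsets 9..16: 02 77 B6 9E 8C EC B4 8A.
Little-endian: lowest address holds the least-significant byte.
Reassemble most-significant byte first: 8A B4 EC 8C 9E B6 77 02 → 0x8AB4EC8C9EB67702.
0x8AB4EC8C9EB67702 = 9994873561744307970.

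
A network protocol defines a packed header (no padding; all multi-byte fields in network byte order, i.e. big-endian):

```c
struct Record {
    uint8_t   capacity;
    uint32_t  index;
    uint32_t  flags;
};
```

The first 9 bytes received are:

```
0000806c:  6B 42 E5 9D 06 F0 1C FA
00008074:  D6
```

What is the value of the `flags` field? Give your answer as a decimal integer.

4028431062

`flags` follows `capacity` (1 B), `index` (4 B), so it starts at offset 1 + 4 = 5 and occupies 4 bytes.
Bytes at offsets 5..8: F0 1C FA D6.
Big-endian stores the most-significant byte at the lowest address.
The bytes are already most-significant first: 0xF01CFAD6.
0xF01CFAD6 = 4028431062.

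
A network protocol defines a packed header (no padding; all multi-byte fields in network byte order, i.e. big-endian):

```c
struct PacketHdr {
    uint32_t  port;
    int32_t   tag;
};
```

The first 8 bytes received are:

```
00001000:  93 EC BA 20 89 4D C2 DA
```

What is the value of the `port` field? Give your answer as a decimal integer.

`port` is the first field, at byte offset 0, occupying 4 bytes.
Bytes at offsets 0..3: 93 EC BA 20.
In big-endian order the high byte comes first in memory.
The bytes are already most-significant first: 0x93ECBA20.
0x93ECBA20 = 2481764896.

2481764896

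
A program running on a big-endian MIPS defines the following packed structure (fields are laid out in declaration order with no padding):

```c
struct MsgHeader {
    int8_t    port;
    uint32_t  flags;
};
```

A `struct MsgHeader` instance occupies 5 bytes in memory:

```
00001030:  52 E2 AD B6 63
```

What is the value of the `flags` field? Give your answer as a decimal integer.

3803035235

`flags` follows `port` (1 byte), so it starts at byte offset 1 and occupies 4 bytes.
Bytes at offsets 1..4: E2 AD B6 63.
In big-endian order the high byte comes first in memory.
The bytes are already most-significant first: 0xE2ADB663.
0xE2ADB663 = 3803035235.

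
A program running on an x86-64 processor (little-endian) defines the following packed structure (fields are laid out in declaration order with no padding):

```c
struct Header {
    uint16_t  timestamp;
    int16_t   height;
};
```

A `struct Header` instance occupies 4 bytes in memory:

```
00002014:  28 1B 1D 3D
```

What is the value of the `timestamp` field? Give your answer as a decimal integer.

`timestamp` is the first field, at byte offset 0, occupying 2 bytes.
Bytes at offsets 0..1: 28 1B.
Little-endian stores the least-significant byte at the lowest address.
Reassemble most-significant byte first: 1B 28 → 0x1B28.
0x1B28 = 6952.

6952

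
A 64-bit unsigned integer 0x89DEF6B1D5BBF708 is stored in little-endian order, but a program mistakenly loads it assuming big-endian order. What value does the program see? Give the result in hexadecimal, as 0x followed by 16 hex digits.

0x08F7BBD5B1F6DE89

Stored little-endian, the bytes at ascending addresses are 08 F7 BB D5 B1 F6 DE 89.
Read back as big-endian, the last byte is least significant, giving 0x08F7BBD5B1F6DE89.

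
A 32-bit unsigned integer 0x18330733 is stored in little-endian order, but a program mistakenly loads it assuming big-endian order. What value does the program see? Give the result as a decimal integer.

Stored little-endian, the bytes at ascending addresses are 33 07 33 18.
Read back as big-endian, the last byte is least significant, giving 0x33073318.
0x33073318 = 856109848.

856109848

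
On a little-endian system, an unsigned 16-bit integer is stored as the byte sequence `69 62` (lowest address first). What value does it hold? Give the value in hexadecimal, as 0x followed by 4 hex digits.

In little-endian order the low byte comes first in memory.
Reassemble most-significant byte first: 62 69 → 0x6269.

0x6269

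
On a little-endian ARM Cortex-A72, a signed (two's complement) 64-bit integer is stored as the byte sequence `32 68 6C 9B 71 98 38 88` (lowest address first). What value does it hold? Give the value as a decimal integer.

-8630981072149256142

Little-endian: lowest address holds the least-significant byte.
Reassemble most-significant byte first: 88 38 98 71 9B 6C 68 32 → 0x883898719B6C6832.
Top bit is set, so as a signed 64-bit value this is 0x883898719B6C6832 − 2^64 = -8630981072149256142.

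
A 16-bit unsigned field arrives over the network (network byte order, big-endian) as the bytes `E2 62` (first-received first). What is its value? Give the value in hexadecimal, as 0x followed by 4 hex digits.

0xE262

Big-endian stores the most-significant byte at the lowest address.
The bytes are already most-significant first: 0xE262.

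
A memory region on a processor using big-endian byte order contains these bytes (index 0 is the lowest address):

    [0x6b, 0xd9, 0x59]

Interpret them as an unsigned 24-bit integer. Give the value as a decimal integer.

In big-endian order the high byte comes first in memory.
The bytes are already most-significant first: 0x6BD959.
0x6BD959 = 7067993.

7067993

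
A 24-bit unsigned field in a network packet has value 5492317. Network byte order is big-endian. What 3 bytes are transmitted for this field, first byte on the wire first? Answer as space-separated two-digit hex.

53 CE 5D

5492317 in hexadecimal, padded to 24 bits, is 0x53CE5D.
Split into bytes (most-significant first): 53 CE 5D.
In big-endian order the high byte comes first in memory.
So the memory order matches the most-significant-first order: 53 CE 5D.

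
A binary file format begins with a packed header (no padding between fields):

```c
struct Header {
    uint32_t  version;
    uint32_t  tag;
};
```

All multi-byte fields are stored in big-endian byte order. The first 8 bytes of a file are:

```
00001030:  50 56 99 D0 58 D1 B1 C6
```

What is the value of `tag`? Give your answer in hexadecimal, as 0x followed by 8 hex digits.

0x58D1B1C6

`tag` follows `version` (4 bytes), so it starts at byte offset 4 and occupies 4 bytes.
Bytes at offsets 4..7: 58 D1 B1 C6.
Big-endian: lowest address holds the most-significant byte.
The bytes are already most-significant first: 0x58D1B1C6.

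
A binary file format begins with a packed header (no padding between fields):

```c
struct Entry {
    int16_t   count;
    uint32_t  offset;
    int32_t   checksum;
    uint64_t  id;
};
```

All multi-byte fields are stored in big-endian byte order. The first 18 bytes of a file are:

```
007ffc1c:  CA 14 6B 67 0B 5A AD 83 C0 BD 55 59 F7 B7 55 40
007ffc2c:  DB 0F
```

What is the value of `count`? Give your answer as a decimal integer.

-13804

`count` is the first field, at byte offset 0, occupying 2 bytes.
Bytes at offsets 0..1: CA 14.
Big-endian stores the most-significant byte at the lowest address.
The bytes are already most-significant first: 0xCA14.
Top bit is set, so as a signed 16-bit value this is 0xCA14 − 2^16 = -13804.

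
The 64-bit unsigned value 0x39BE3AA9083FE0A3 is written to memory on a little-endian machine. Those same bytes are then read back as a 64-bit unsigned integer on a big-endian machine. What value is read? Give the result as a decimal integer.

Stored little-endian, the bytes at ascending addresses are A3 E0 3F 08 A9 3A BE 39.
Read back as big-endian, the last byte is least significant, giving 0xA3E03F08A93ABE39.
0xA3E03F08A93ABE39 = 11808507529396928057.

11808507529396928057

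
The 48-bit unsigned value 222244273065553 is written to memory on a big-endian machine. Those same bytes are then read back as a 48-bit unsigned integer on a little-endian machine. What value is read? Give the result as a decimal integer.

222244273065553 in 48-bit hexadecimal is 0xCA2146F30E51.
Stored big-endian, the bytes at ascending addresses are CA 21 46 F3 0E 51.
Read back as little-endian, the first byte is least significant, giving 0x510EF34621CA.
0x510EF34621CA = 89124652851658.

89124652851658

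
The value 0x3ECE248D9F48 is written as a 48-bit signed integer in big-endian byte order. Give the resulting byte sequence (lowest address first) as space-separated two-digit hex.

3E CE 24 8D 9F 48

Split into bytes (most-significant first): 3E CE 24 8D 9F 48.
Big-endian: lowest address holds the most-significant byte.
So the memory order matches the most-significant-first order: 3E CE 24 8D 9F 48.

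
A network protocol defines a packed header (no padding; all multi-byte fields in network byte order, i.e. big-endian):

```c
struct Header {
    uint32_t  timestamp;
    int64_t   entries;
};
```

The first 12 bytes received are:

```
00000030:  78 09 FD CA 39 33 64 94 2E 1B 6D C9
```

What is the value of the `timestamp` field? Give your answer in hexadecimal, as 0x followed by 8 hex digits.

`timestamp` is the first field, at byte offset 0, occupying 4 bytes.
Bytes at offsets 0..3: 78 09 FD CA.
In big-endian order the high byte comes first in memory.
The bytes are already most-significant first: 0x7809FDCA.

0x7809FDCA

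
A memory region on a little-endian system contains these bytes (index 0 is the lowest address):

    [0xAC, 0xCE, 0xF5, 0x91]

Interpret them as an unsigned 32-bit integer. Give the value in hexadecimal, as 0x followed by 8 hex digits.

0x91F5CEAC

In little-endian order the low byte comes first in memory.
Reassemble most-significant byte first: 91 F5 CE AC → 0x91F5CEAC.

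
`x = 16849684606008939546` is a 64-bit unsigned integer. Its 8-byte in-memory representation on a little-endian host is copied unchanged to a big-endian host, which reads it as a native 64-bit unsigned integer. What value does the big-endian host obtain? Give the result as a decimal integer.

1933318775446886121

16849684606008939546 in 64-bit hexadecimal is 0xE9D61AE02E87D41A.
Stored little-endian, the bytes at ascending addresses are 1A D4 87 2E E0 1A D6 E9.
Read back as big-endian, the last byte is least significant, giving 0x1AD4872EE01AD6E9.
0x1AD4872EE01AD6E9 = 1933318775446886121.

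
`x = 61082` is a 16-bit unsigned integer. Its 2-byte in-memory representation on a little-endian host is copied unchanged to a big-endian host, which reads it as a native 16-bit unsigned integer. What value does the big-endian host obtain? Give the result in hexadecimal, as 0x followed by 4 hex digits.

61082 in 16-bit hexadecimal is 0xEE9A.
Stored little-endian, the bytes at ascending addresses are 9A EE.
Read back as big-endian, the last byte is least significant, giving 0x9AEE.

0x9AEE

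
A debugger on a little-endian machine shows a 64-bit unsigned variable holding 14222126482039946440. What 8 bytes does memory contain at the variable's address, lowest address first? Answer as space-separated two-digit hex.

C8 BC AA F0 AE 24 5F C5

14222126482039946440 in hexadecimal, padded to 64 bits, is 0xC55F24AEF0AABCC8.
Split into bytes (most-significant first): C5 5F 24 AE F0 AA BC C8.
Little-endian stores the least-significant byte at the lowest address.
So at ascending addresses the bytes are C8 BC AA F0 AE 24 5F C5.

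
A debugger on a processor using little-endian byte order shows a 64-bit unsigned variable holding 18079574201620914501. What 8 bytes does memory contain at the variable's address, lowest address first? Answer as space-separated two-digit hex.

18079574201620914501 in hexadecimal, padded to 64 bits, is 0xFAE78CF259EE6145.
Split into bytes (most-significant first): FA E7 8C F2 59 EE 61 45.
Little-endian: lowest address holds the least-significant byte.
So at ascending addresses the bytes are 45 61 EE 59 F2 8C E7 FA.

45 61 EE 59 F2 8C E7 FA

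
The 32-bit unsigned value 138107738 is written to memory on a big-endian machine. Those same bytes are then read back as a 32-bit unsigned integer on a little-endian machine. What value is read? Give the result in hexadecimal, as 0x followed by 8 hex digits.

0x5A5B3B08

138107738 in 32-bit hexadecimal is 0x083B5B5A.
Stored big-endian, the bytes at ascending addresses are 08 3B 5B 5A.
Read back as little-endian, the first byte is least significant, giving 0x5A5B3B08.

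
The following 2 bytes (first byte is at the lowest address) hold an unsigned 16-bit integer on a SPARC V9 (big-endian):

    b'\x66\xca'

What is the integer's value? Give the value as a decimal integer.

26314

Big-endian stores the most-significant byte at the lowest address.
The bytes are already most-significant first: 0x66CA.
0x66CA = 26314.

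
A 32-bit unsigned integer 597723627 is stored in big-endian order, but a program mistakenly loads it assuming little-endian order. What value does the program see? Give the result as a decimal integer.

3951665187

597723627 in 32-bit hexadecimal is 0x23A089EB.
Stored big-endian, the bytes at ascending addresses are 23 A0 89 EB.
Read back as little-endian, the first byte is least significant, giving 0xEB89A023.
0xEB89A023 = 3951665187.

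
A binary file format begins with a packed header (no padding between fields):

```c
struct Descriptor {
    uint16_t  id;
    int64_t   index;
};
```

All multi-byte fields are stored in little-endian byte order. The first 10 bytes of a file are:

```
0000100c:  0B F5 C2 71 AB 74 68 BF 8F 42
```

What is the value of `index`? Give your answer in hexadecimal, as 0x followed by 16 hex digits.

0x428FBF6874AB71C2

`index` follows `id` (2 bytes), so it starts at byte offset 2 and occupies 8 bytes.
Bytes at offsets 2..9: C2 71 AB 74 68 BF 8F 42.
In little-endian order the low byte comes first in memory.
Reassemble most-significant byte first: 42 8F BF 68 74 AB 71 C2 → 0x428FBF6874AB71C2.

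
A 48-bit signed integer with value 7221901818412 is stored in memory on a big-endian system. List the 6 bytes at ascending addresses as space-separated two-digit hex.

7221901818412 in hexadecimal, padded to 48 bits, is 0x06917AE47A2C.
Split into bytes (most-significant first): 06 91 7A E4 7A 2C.
In big-endian order the high byte comes first in memory.
So the memory order matches the most-significant-first order: 06 91 7A E4 7A 2C.

06 91 7A E4 7A 2C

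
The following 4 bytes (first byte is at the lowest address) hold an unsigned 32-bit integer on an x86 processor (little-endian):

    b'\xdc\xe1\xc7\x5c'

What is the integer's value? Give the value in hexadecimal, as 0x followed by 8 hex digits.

0x5CC7E1DC

In little-endian order the low byte comes first in memory.
Reassemble most-significant byte first: 5C C7 E1 DC → 0x5CC7E1DC.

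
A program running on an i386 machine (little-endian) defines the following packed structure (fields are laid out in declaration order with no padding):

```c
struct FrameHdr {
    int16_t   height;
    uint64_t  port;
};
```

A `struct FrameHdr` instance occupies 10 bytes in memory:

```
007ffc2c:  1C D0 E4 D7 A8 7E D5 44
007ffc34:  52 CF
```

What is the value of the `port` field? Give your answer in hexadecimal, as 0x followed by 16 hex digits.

`port` follows `height` (2 bytes), so it starts at byte offset 2 and occupies 8 bytes.
Bytes at offsets 2..9: E4 D7 A8 7E D5 44 52 CF.
In little-endian order the low byte comes first in memory.
Reassemble most-significant byte first: CF 52 44 D5 7E A8 D7 E4 → 0xCF5244D57EA8D7E4.

0xCF5244D57EA8D7E4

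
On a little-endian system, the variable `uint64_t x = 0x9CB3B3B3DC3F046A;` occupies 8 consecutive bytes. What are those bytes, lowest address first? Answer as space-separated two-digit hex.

Split into bytes (most-significant first): 9C B3 B3 B3 DC 3F 04 6A.
In little-endian order the low byte comes first in memory.
So at ascending addresses the bytes are 6A 04 3F DC B3 B3 B3 9C.

6A 04 3F DC B3 B3 B3 9C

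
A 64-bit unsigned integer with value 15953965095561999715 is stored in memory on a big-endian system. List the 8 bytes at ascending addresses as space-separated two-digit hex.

DD 67 DE BA 07 F4 35 63

15953965095561999715 in hexadecimal, padded to 64 bits, is 0xDD67DEBA07F43563.
Split into bytes (most-significant first): DD 67 DE BA 07 F4 35 63.
Big-endian stores the most-significant byte at the lowest address.
So the memory order matches the most-significant-first order: DD 67 DE BA 07 F4 35 63.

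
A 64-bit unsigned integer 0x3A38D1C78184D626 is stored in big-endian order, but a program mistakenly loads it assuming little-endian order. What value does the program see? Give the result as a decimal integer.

2798569911395366970

Stored big-endian, the bytes at ascending addresses are 3A 38 D1 C7 81 84 D6 26.
Read back as little-endian, the first byte is least significant, giving 0x26D68481C7D1383A.
0x26D68481C7D1383A = 2798569911395366970.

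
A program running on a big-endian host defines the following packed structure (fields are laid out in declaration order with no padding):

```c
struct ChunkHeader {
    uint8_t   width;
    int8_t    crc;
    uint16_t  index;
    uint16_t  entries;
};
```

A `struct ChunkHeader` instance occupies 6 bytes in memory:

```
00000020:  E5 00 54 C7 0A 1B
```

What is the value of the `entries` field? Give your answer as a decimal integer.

`entries` follows `width` (1 B), `crc` (1 B), `index` (2 B), so it starts at offset 1 + 1 + 2 = 4 and occupies 2 bytes.
Bytes at offsets 4..5: 0A 1B.
In big-endian order the high byte comes first in memory.
The bytes are already most-significant first: 0x0A1B.
0x0A1B = 2587.

2587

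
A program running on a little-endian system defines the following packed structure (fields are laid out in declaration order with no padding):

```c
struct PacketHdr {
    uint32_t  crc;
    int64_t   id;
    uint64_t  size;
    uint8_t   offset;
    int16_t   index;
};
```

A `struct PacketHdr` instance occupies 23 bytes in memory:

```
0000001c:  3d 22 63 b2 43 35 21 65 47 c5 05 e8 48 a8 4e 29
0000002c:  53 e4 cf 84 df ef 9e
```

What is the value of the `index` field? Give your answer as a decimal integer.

`index` follows `crc` (4 B), `id` (8 B), `size` (8 B), `offset` (1 B), so it starts at offset 4 + 8 + 8 + 1 = 21 and occupies 2 bytes.
Bytes at offsets 21..22: EF 9E.
Little-endian: lowest address holds the least-significant byte.
Reassemble most-significant byte first: 9E EF → 0x9EEF.
Top bit is set, so as a signed 16-bit value this is 0x9EEF − 2^16 = -24849.

-24849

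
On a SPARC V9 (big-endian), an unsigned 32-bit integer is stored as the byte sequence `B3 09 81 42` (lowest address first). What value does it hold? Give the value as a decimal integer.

3003744578

Big-endian: lowest address holds the most-significant byte.
The bytes are already most-significant first: 0xB3098142.
0xB3098142 = 3003744578.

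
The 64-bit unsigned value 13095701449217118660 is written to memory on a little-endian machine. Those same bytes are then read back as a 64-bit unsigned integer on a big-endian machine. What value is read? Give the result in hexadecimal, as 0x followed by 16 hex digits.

0xC49127851547BDB5

13095701449217118660 in 64-bit hexadecimal is 0xB5BD4715852791C4.
Stored little-endian, the bytes at ascending addresses are C4 91 27 85 15 47 BD B5.
Read back as big-endian, the last byte is least significant, giving 0xC49127851547BDB5.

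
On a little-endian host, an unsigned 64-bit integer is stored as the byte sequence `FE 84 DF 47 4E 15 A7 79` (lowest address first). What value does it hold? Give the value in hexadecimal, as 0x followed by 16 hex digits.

Little-endian: lowest address holds the least-significant byte.
Reassemble most-significant byte first: 79 A7 15 4E 47 DF 84 FE → 0x79A7154E47DF84FE.

0x79A7154E47DF84FE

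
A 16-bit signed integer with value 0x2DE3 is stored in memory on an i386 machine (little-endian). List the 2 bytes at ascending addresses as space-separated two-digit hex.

Split into bytes (most-significant first): 2D E3.
Little-endian stores the least-significant byte at the lowest address.
So at ascending addresses the bytes are E3 2D.

E3 2D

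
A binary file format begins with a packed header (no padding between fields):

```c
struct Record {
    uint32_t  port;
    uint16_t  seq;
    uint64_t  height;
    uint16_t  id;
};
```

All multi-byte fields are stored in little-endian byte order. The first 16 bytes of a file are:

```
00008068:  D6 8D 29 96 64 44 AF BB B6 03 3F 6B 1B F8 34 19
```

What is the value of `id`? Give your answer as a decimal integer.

`id` follows `port` (4 B), `seq` (2 B), `height` (8 B), so it starts at offset 4 + 2 + 8 = 14 and occupies 2 bytes.
Bytes at offsets 14..15: 34 19.
In little-endian order the low byte comes first in memory.
Reassemble most-significant byte first: 19 34 → 0x1934.
0x1934 = 6452.

6452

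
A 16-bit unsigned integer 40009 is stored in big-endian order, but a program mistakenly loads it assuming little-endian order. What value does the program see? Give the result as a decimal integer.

40009 in 16-bit hexadecimal is 0x9C49.
Stored big-endian, the bytes at ascending addresses are 9C 49.
Read back as little-endian, the first byte is least significant, giving 0x499C.
0x499C = 18844.

18844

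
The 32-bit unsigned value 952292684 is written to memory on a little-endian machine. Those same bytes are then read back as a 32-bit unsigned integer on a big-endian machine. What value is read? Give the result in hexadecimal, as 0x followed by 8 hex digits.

0x4CD5C238

952292684 in 32-bit hexadecimal is 0x38C2D54C.
Stored little-endian, the bytes at ascending addresses are 4C D5 C2 38.
Read back as big-endian, the last byte is least significant, giving 0x4CD5C238.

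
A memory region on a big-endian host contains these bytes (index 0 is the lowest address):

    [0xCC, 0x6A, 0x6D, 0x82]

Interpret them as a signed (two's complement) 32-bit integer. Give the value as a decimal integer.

-865440382

Big-endian stores the most-significant byte at the lowest address.
The bytes are already most-significant first: 0xCC6A6D82.
Top bit is set, so as a signed 32-bit value this is 0xCC6A6D82 − 2^32 = -865440382.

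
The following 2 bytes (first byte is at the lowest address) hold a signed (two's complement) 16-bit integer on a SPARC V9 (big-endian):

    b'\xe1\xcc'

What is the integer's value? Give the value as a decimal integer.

-7732

Big-endian: lowest address holds the most-significant byte.
The bytes are already most-significant first: 0xE1CC.
Top bit is set, so as a signed 16-bit value this is 0xE1CC − 2^16 = -7732.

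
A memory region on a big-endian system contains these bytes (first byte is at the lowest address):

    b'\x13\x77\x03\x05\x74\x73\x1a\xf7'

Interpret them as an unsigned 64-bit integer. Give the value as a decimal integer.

In big-endian order the high byte comes first in memory.
The bytes are already most-significant first: 0x1377030574731AF7.
0x1377030574731AF7 = 1402593130912619255.

1402593130912619255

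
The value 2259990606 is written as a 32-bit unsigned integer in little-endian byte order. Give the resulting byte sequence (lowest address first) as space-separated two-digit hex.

2259990606 in hexadecimal, padded to 32 bits, is 0x86B4B84E.
Split into bytes (most-significant first): 86 B4 B8 4E.
Little-endian: lowest address holds the least-significant byte.
So at ascending addresses the bytes are 4E B8 B4 86.

4E B8 B4 86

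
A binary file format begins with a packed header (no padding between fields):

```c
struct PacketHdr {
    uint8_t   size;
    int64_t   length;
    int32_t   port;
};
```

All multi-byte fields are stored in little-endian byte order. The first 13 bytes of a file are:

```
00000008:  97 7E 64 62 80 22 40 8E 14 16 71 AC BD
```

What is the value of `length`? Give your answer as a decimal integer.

`length` follows `size` (1 byte), so it starts at byte offset 1 and occupies 8 bytes.
Bytes at offsets 1..8: 7E 64 62 80 22 40 8E 14.
Little-endian stores the least-significant byte at the lowest address.
Reassemble most-significant byte first: 14 8E 40 22 80 62 64 7E → 0x148E40228062647E.
0x148E40228062647E = 1481191844378469502.

1481191844378469502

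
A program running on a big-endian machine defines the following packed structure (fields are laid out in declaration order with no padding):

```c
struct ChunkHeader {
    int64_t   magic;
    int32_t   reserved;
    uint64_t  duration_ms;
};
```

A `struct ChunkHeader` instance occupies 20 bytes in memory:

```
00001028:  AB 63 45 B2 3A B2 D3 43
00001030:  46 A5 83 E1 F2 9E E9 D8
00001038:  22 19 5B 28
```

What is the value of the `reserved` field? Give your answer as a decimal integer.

`reserved` follows `magic` (8 bytes), so it starts at byte offset 8 and occupies 4 bytes.
Bytes at offsets 8..11: 46 A5 83 E1.
Big-endian stores the most-significant byte at the lowest address.
The bytes are already most-significant first: 0x46A583E1.
0x46A583E1 = 1185252321.

1185252321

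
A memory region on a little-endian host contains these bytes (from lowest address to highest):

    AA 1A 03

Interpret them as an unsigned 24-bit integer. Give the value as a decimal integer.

Little-endian: lowest address holds the least-significant byte.
Reassemble most-significant byte first: 03 1A AA → 0x031AAA.
0x031AAA = 203434.

203434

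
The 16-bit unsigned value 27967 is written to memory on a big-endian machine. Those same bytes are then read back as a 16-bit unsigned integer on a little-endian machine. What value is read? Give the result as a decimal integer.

16237

27967 in 16-bit hexadecimal is 0x6D3F.
Stored big-endian, the bytes at ascending addresses are 6D 3F.
Read back as little-endian, the first byte is least significant, giving 0x3F6D.
0x3F6D = 16237.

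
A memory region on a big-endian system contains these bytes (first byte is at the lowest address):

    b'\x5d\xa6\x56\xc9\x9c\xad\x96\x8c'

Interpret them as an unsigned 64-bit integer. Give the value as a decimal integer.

6748176515578304140

Big-endian: lowest address holds the most-significant byte.
The bytes are already most-significant first: 0x5DA656C99CAD968C.
0x5DA656C99CAD968C = 6748176515578304140.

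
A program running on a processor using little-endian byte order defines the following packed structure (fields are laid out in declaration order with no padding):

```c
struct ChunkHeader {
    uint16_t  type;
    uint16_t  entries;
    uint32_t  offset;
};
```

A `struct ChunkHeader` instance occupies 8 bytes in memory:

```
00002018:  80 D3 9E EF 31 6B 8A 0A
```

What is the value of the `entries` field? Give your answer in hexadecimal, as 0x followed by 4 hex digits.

0xEF9E

`entries` follows `type` (2 bytes), so it starts at byte offset 2 and occupies 2 bytes.
Bytes at offsets 2..3: 9E EF.
Little-endian: lowest address holds the least-significant byte.
Reassemble most-significant byte first: EF 9E → 0xEF9E.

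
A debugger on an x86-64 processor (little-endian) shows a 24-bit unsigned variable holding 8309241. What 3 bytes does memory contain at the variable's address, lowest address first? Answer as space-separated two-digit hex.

8309241 in hexadecimal, padded to 24 bits, is 0x7EC9F9.
Split into bytes (most-significant first): 7E C9 F9.
In little-endian order the low byte comes first in memory.
So at ascending addresses the bytes are F9 C9 7E.

F9 C9 7E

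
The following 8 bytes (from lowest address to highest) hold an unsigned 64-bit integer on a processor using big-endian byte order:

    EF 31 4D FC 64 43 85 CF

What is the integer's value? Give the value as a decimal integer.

17235642995332842959

Big-endian: lowest address holds the most-significant byte.
The bytes are already most-significant first: 0xEF314DFC644385CF.
0xEF314DFC644385CF = 17235642995332842959.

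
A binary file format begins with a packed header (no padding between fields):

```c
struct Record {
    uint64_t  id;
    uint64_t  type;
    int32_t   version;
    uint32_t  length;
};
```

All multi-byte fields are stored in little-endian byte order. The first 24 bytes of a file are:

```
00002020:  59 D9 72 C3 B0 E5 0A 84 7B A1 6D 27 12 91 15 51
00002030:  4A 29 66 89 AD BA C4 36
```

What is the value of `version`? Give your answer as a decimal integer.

`version` follows `id` (8 B), `type` (8 B), so it starts at offset 8 + 8 = 16 and occupies 4 bytes.
Bytes at offsets 16..19: 4A 29 66 89.
In little-endian order the low byte comes first in memory.
Reassemble most-significant byte first: 89 66 29 4A → 0x8966294A.
Top bit is set, so as a signed 32-bit value this is 0x8966294A − 2^32 = -1989793462.

-1989793462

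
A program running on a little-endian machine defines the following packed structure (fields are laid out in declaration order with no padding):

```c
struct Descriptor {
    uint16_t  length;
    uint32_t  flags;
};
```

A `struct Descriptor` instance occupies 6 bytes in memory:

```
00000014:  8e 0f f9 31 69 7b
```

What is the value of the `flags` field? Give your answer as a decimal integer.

2070491641

`flags` follows `length` (2 bytes), so it starts at byte offset 2 and occupies 4 bytes.
Bytes at offsets 2..5: F9 31 69 7B.
In little-endian order the low byte comes first in memory.
Reassemble most-significant byte first: 7B 69 31 F9 → 0x7B6931F9.
0x7B6931F9 = 2070491641.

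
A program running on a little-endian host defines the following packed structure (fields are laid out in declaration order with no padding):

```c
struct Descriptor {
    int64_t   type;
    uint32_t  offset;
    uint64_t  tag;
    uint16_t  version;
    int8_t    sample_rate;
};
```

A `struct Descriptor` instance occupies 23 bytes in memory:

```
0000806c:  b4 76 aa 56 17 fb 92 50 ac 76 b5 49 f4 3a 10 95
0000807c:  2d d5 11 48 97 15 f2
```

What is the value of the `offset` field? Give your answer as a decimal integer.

`offset` follows `type` (8 bytes), so it starts at byte offset 8 and occupies 4 bytes.
Bytes at offsets 8..11: AC 76 B5 49.
Little-endian stores the least-significant byte at the lowest address.
Reassemble most-significant byte first: 49 B5 76 AC → 0x49B576AC.
0x49B576AC = 1236629164.

1236629164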